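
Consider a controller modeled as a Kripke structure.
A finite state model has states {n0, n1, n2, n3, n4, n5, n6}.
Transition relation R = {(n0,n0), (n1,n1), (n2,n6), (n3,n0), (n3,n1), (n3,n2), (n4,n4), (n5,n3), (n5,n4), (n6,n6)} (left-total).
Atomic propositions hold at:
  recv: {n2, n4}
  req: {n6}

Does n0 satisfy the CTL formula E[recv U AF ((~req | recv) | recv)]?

Yes

Sat(~req) = {n0, n1, n2, n3, n4, n5}
Sat(~req | recv) = {n0, n1, n2, n3, n4, n5}
Sat((~req | recv) | recv) = {n0, n1, n2, n3, n4, n5}
AF ((~req | recv) | recv): least fixpoint, start Z0 = {n0, n1, n2, n3, n4, n5}, add states with every successor in Z. Already a fixed point.
Sat(AF ((~req | recv) | recv)) = {n0, n1, n2, n3, n4, n5}
E[recv U AF ((~req | recv) | recv)]: least fixpoint, start Z0 = Sat(AF ((~req | recv) | recv)) = {n0, n1, n2, n3, n4, n5}, add states in Sat(recv) with some successor in Z. Already a fixed point.
Sat(E[recv U AF ((~req | recv) | recv)]) = {n0, n1, n2, n3, n4, n5}
n0 ∈ Sat(E[recv U AF ((~req | recv) | recv)]) = {n0, n1, n2, n3, n4, n5}, so the formula holds at n0.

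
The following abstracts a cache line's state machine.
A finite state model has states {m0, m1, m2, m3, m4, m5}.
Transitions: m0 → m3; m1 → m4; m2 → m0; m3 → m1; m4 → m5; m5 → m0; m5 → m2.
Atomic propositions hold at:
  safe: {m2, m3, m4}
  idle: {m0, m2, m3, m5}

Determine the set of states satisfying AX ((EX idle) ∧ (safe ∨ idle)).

{m1, m2, m4, m5}

Sat(EX idle) = {s : some successor in {m0, m2, m3, m5}} = {m0, m2, m4, m5}
Sat(safe ∨ idle) = {m0, m2, m3, m4, m5}
Sat((EX idle) ∧ (safe ∨ idle)) = {m0, m2, m4, m5}
Sat(AX ((EX idle) ∧ (safe ∨ idle))) = {s : every successor in {m0, m2, m4, m5}} = {m1, m2, m4, m5}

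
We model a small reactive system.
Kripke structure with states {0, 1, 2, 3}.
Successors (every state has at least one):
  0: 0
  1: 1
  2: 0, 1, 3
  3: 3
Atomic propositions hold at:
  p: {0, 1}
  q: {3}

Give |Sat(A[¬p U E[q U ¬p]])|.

Sat(¬p) = {2, 3}
E[q U ¬p]: least fixpoint, start Z0 = Sat(¬p) = {2, 3}, add states in Sat(q) with some successor in Z. Already a fixed point.
Sat(E[q U ¬p]) = {2, 3}
A[¬p U E[q U ¬p]]: least fixpoint, start Z0 = Sat(E[q U ¬p]) = {2, 3}, add states in Sat(¬p) with every successor in Z. Already a fixed point.
Sat(A[¬p U E[q U ¬p]]) = {2, 3}
|Sat(A[¬p U E[q U ¬p]])| = |{2, 3}| = 2.

2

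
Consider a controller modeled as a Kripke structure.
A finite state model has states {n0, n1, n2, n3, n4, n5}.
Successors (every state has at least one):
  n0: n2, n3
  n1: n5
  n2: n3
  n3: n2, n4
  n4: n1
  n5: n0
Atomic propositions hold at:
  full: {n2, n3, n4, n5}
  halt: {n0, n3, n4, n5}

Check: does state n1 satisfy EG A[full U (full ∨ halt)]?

Sat(full ∨ halt) = {n0, n2, n3, n4, n5}
A[full U (full ∨ halt)]: least fixpoint, start Z0 = Sat((full ∨ halt)) = {n0, n2, n3, n4, n5}, add states in Sat(full) with every successor in Z. Already a fixed point.
Sat(A[full U (full ∨ halt)]) = {n0, n2, n3, n4, n5}
EG A[full U (full ∨ halt)]: greatest fixpoint, start Z0 = {n0, n2, n3, n4, n5}, keep only states in Sat with some successor in Z. Z1 = {n0, n2, n3, n5}; fixed.
Sat(EG A[full U (full ∨ halt)]) = {n0, n2, n3, n5}
n1 ∉ Sat(EG A[full U (full ∨ halt)]) = {n0, n2, n3, n5}, so the formula does not hold at n1.

No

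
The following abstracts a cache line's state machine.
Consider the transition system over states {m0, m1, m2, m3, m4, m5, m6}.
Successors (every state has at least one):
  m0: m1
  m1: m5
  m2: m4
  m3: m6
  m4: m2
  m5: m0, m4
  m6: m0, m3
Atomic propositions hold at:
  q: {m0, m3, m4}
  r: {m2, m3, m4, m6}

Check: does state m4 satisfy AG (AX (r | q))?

Yes

Sat(r | q) = {m0, m2, m3, m4, m6}
Sat(AX (r | q)) = {s : every successor in {m0, m2, m3, m4, m6}} = {m2, m3, m4, m5, m6}
AG (AX (r | q)): greatest fixpoint, start Z0 = {m2, m3, m4, m5, m6}, keep only states in Sat with every successor in Z. Z1 = {m2, m3, m4}; Z2 = {m2, m4}; fixed.
Sat(AG (AX (r | q))) = {m2, m4}
m4 ∈ Sat(AG (AX (r | q))) = {m2, m4}, so the formula holds at m4.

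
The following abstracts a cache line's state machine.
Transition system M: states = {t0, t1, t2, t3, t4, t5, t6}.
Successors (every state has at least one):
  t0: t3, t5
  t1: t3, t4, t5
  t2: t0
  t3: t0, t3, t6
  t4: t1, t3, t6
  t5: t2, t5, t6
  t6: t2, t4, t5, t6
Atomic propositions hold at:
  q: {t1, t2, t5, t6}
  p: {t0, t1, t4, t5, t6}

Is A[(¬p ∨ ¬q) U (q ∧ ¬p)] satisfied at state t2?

Yes

Sat(¬p) = {t2, t3}
Sat(¬q) = {t0, t3, t4}
Sat(¬p ∨ ¬q) = {t0, t2, t3, t4}
Sat(q ∧ ¬p) = {t2}
A[(¬p ∨ ¬q) U (q ∧ ¬p)]: least fixpoint, start Z0 = Sat((q ∧ ¬p)) = {t2}, add states in Sat(¬p ∨ ¬q) with every successor in Z. Already a fixed point.
Sat(A[(¬p ∨ ¬q) U (q ∧ ¬p)]) = {t2}
t2 ∈ Sat(A[(¬p ∨ ¬q) U (q ∧ ¬p)]) = {t2}, so the formula holds at t2.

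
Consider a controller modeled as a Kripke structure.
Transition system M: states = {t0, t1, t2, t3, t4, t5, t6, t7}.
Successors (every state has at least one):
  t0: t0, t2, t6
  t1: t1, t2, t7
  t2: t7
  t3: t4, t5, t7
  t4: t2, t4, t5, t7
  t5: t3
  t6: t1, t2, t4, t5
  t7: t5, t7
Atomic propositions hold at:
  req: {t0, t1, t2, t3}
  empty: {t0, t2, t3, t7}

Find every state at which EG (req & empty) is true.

Sat(req & empty) = {t0, t2, t3}
EG (req & empty): greatest fixpoint, start Z0 = {t0, t2, t3}, keep only states in Sat with some successor in Z. Z1 = {t0}; fixed.
Sat(EG (req & empty)) = {t0}

{t0}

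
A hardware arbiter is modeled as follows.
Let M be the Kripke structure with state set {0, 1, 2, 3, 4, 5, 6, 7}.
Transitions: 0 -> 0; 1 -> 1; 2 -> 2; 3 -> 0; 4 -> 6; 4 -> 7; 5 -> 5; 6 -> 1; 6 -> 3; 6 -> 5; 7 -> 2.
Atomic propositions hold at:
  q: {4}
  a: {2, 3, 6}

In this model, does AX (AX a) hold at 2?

Yes

Sat(AX a) = {s : every successor in {2, 3, 6}} = {2, 7}
Sat(AX (AX a)) = {s : every successor in {2, 7}} = {2, 7}
2 ∈ Sat(AX (AX a)) = {2, 7}, so the formula holds at 2.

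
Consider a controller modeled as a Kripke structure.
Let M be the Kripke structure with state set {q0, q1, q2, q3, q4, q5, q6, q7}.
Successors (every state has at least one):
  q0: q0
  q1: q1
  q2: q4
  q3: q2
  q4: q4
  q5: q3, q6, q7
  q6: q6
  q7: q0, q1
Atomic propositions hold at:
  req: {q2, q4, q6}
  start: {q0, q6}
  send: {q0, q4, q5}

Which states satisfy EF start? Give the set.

EF start: least fixpoint, start Z0 = {q0, q6}, add states with some successor in Z. Z1 = {q0, q5, q6, q7}; fixed.
Sat(EF start) = {q0, q5, q6, q7}

{q0, q5, q6, q7}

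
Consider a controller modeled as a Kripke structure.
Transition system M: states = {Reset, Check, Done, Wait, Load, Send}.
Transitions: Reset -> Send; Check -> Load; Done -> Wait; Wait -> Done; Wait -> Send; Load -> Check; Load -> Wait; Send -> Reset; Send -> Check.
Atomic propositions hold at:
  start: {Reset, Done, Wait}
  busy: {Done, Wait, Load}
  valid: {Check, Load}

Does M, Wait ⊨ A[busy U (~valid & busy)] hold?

Sat(~valid) = {Reset, Done, Wait, Send}
Sat(~valid & busy) = {Done, Wait}
A[busy U (~valid & busy)]: least fixpoint, start Z0 = Sat((~valid & busy)) = {Done, Wait}, add states in Sat(busy) with every successor in Z. Already a fixed point.
Sat(A[busy U (~valid & busy)]) = {Done, Wait}
Wait ∈ Sat(A[busy U (~valid & busy)]) = {Done, Wait}, so the formula holds at Wait.

Yes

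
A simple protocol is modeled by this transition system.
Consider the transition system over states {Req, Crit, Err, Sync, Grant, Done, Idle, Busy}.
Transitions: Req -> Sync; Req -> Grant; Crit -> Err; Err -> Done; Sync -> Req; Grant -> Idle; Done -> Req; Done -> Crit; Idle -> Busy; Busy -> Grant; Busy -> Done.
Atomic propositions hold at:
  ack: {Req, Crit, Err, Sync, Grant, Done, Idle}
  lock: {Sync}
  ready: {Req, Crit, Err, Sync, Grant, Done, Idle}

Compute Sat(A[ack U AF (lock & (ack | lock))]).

Sat(ack | lock) = {Req, Crit, Err, Sync, Grant, Done, Idle}
Sat(lock & (ack | lock)) = {Sync}
AF (lock & (ack | lock)): least fixpoint, start Z0 = {Sync}, add states with every successor in Z. Already a fixed point.
Sat(AF (lock & (ack | lock))) = {Sync}
A[ack U AF (lock & (ack | lock))]: least fixpoint, start Z0 = Sat(AF (lock & (ack | lock))) = {Sync}, add states in Sat(ack) with every successor in Z. Already a fixed point.
Sat(A[ack U AF (lock & (ack | lock))]) = {Sync}

{Sync}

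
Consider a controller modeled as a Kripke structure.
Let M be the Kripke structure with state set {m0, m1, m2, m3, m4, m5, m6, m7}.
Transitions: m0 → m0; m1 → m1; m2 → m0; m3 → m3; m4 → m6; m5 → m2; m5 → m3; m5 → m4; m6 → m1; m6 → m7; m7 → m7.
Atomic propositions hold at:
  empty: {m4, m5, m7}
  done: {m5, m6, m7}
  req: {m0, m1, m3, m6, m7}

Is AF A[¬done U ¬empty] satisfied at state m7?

No

Sat(¬done) = {m0, m1, m2, m3, m4}
Sat(¬empty) = {m0, m1, m2, m3, m6}
A[¬done U ¬empty]: least fixpoint, start Z0 = Sat(¬empty) = {m0, m1, m2, m3, m6}, add states in Sat(¬done) with every successor in Z. Z1 = {m0, m1, m2, m3, m4, m6}; fixed.
Sat(A[¬done U ¬empty]) = {m0, m1, m2, m3, m4, m6}
AF A[¬done U ¬empty]: least fixpoint, start Z0 = {m0, m1, m2, m3, m4, m6}, add states with every successor in Z. Z1 = {m0, m1, m2, m3, m4, m5, m6}; fixed.
Sat(AF A[¬done U ¬empty]) = {m0, m1, m2, m3, m4, m5, m6}
m7 ∉ Sat(AF A[¬done U ¬empty]) = {m0, m1, m2, m3, m4, m5, m6}, so the formula does not hold at m7.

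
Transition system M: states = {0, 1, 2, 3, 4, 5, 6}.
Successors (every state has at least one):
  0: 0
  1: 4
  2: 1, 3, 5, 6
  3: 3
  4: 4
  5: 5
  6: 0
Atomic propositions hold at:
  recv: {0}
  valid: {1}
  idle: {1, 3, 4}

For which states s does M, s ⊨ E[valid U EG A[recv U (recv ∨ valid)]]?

{0}

Sat(recv ∨ valid) = {0, 1}
A[recv U (recv ∨ valid)]: least fixpoint, start Z0 = Sat((recv ∨ valid)) = {0, 1}, add states in Sat(recv) with every successor in Z. Already a fixed point.
Sat(A[recv U (recv ∨ valid)]) = {0, 1}
EG A[recv U (recv ∨ valid)]: greatest fixpoint, start Z0 = {0, 1}, keep only states in Sat with some successor in Z. Z1 = {0}; fixed.
Sat(EG A[recv U (recv ∨ valid)]) = {0}
E[valid U EG A[recv U (recv ∨ valid)]]: least fixpoint, start Z0 = Sat(EG A[recv U (recv ∨ valid)]) = {0}, add states in Sat(valid) with some successor in Z. Already a fixed point.
Sat(E[valid U EG A[recv U (recv ∨ valid)]]) = {0}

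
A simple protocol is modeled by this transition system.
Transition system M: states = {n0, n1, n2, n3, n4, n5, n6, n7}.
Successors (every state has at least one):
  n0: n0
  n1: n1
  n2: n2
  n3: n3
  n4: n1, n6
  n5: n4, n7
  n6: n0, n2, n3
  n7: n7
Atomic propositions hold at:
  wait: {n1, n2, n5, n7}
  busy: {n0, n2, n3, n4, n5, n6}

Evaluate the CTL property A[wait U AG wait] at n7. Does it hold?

Yes

AG wait: greatest fixpoint, start Z0 = {n1, n2, n5, n7}, keep only states in Sat with every successor in Z. Z1 = {n1, n2, n7}; fixed.
Sat(AG wait) = {n1, n2, n7}
A[wait U AG wait]: least fixpoint, start Z0 = Sat(AG wait) = {n1, n2, n7}, add states in Sat(wait) with every successor in Z. Already a fixed point.
Sat(A[wait U AG wait]) = {n1, n2, n7}
n7 ∈ Sat(A[wait U AG wait]) = {n1, n2, n7}, so the formula holds at n7.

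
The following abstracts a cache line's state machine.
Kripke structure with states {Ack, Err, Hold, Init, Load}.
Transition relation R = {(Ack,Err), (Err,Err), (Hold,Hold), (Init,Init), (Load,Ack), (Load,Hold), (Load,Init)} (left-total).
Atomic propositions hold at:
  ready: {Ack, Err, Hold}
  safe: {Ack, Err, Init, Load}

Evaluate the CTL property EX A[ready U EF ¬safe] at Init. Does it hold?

Sat(¬safe) = {Hold}
EF ¬safe: least fixpoint, start Z0 = {Hold}, add states with some successor in Z. Z1 = {Hold, Load}; fixed.
Sat(EF ¬safe) = {Hold, Load}
A[ready U EF ¬safe]: least fixpoint, start Z0 = Sat(EF ¬safe) = {Hold, Load}, add states in Sat(ready) with every successor in Z. Already a fixed point.
Sat(A[ready U EF ¬safe]) = {Hold, Load}
Sat(EX A[ready U EF ¬safe]) = {s : some successor in {Hold, Load}} = {Hold, Load}
Init ∉ Sat(EX A[ready U EF ¬safe]) = {Hold, Load}, so the formula does not hold at Init.

No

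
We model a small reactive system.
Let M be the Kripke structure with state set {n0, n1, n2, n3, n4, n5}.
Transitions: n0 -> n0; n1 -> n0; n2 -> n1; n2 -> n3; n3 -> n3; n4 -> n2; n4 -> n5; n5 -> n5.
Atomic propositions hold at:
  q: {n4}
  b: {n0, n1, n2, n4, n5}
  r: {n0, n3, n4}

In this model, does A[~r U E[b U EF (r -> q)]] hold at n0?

No

Sat(~r) = {n1, n2, n5}
Sat(r -> q) = {n1, n2, n4, n5}
EF (r -> q): least fixpoint, start Z0 = {n1, n2, n4, n5}, add states with some successor in Z. Already a fixed point.
Sat(EF (r -> q)) = {n1, n2, n4, n5}
E[b U EF (r -> q)]: least fixpoint, start Z0 = Sat(EF (r -> q)) = {n1, n2, n4, n5}, add states in Sat(b) with some successor in Z. Already a fixed point.
Sat(E[b U EF (r -> q)]) = {n1, n2, n4, n5}
A[~r U E[b U EF (r -> q)]]: least fixpoint, start Z0 = Sat(E[b U EF (r -> q)]) = {n1, n2, n4, n5}, add states in Sat(~r) with every successor in Z. Already a fixed point.
Sat(A[~r U E[b U EF (r -> q)]]) = {n1, n2, n4, n5}
n0 ∉ Sat(A[~r U E[b U EF (r -> q)]]) = {n1, n2, n4, n5}, so the formula does not hold at n0.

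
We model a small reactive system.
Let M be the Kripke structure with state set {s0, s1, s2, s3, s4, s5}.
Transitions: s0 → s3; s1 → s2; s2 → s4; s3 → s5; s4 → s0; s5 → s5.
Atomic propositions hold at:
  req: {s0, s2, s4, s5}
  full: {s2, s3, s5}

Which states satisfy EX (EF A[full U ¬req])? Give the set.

{s0, s1, s2, s4}

Sat(¬req) = {s1, s3}
A[full U ¬req]: least fixpoint, start Z0 = Sat(¬req) = {s1, s3}, add states in Sat(full) with every successor in Z. Already a fixed point.
Sat(A[full U ¬req]) = {s1, s3}
EF A[full U ¬req]: least fixpoint, start Z0 = {s1, s3}, add states with some successor in Z. Z1 = {s0, s1, s3}; Z2 = {s0, s1, s3, s4}; Z3 = {s0, s1, s2, s3, s4}; fixed.
Sat(EF A[full U ¬req]) = {s0, s1, s2, s3, s4}
Sat(EX (EF A[full U ¬req])) = {s : some successor in {s0, s1, s2, s3, s4}} = {s0, s1, s2, s4}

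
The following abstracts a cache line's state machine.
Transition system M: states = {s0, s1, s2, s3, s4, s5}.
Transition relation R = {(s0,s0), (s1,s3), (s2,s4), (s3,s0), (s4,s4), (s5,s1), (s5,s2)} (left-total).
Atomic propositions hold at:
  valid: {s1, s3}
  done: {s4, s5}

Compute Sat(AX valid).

Sat(AX valid) = {s : every successor in {s1, s3}} = {s1}

{s1}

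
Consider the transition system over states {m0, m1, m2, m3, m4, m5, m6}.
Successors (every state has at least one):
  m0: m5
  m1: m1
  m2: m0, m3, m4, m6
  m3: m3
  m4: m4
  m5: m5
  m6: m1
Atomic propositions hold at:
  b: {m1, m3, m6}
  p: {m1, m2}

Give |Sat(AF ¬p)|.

Sat(¬p) = {m0, m3, m4, m5, m6}
AF ¬p: least fixpoint, start Z0 = {m0, m3, m4, m5, m6}, add states with every successor in Z. Z1 = {m0, m2, m3, m4, m5, m6}; fixed.
Sat(AF ¬p) = {m0, m2, m3, m4, m5, m6}
|Sat(AF ¬p)| = |{m0, m2, m3, m4, m5, m6}| = 6.

6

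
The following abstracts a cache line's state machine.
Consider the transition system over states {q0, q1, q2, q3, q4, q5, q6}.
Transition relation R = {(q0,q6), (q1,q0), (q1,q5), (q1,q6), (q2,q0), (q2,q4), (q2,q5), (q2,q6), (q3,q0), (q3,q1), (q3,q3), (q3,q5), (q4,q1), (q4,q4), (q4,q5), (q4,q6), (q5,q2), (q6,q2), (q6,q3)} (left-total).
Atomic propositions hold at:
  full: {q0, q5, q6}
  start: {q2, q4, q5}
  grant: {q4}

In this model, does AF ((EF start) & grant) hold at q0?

No

EF start: least fixpoint, start Z0 = {q2, q4, q5}, add states with some successor in Z. Z1 = {q1, q2, q3, q4, q5, q6}; Z2 = {q0, q1, q2, q3, q4, q5, q6}; fixed.
Sat(EF start) = {q0, q1, q2, q3, q4, q5, q6}
Sat((EF start) & grant) = {q4}
AF ((EF start) & grant): least fixpoint, start Z0 = {q4}, add states with every successor in Z. Already a fixed point.
Sat(AF ((EF start) & grant)) = {q4}
q0 ∉ Sat(AF ((EF start) & grant)) = {q4}, so the formula does not hold at q0.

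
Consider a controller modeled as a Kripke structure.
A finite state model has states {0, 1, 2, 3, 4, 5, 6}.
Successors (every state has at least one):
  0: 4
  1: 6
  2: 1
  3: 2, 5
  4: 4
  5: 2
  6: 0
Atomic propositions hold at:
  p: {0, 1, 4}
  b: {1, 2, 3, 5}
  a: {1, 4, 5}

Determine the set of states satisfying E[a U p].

E[a U p]: least fixpoint, start Z0 = Sat(p) = {0, 1, 4}, add states in Sat(a) with some successor in Z. Already a fixed point.
Sat(E[a U p]) = {0, 1, 4}

{0, 1, 4}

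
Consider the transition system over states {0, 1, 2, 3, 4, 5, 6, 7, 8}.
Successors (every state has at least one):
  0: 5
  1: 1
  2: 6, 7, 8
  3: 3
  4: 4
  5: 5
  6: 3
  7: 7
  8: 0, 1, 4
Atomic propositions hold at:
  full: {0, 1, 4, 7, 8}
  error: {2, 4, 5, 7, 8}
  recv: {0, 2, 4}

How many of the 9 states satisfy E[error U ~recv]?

Sat(~recv) = {1, 3, 5, 6, 7, 8}
E[error U ~recv]: least fixpoint, start Z0 = Sat(~recv) = {1, 3, 5, 6, 7, 8}, add states in Sat(error) with some successor in Z. Z1 = {1, 2, 3, 5, 6, 7, 8}; fixed.
Sat(E[error U ~recv]) = {1, 2, 3, 5, 6, 7, 8}
|Sat(E[error U ~recv])| = |{1, 2, 3, 5, 6, 7, 8}| = 7.

7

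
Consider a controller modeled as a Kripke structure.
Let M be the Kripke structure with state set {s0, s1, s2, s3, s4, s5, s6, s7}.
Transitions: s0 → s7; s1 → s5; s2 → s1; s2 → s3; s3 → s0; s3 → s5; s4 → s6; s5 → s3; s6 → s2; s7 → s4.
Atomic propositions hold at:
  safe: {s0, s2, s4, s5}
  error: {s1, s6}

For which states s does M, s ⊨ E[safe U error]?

E[safe U error]: least fixpoint, start Z0 = Sat(error) = {s1, s6}, add states in Sat(safe) with some successor in Z. Z1 = {s1, s2, s4, s6}; fixed.
Sat(E[safe U error]) = {s1, s2, s4, s6}

{s1, s2, s4, s6}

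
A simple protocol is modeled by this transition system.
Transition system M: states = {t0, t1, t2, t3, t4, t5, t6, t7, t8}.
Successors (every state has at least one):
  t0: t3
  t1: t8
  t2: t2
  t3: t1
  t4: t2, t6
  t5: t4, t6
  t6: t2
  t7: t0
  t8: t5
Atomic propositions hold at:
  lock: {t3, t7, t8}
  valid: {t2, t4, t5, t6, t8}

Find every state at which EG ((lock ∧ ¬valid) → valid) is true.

Sat(¬valid) = {t0, t1, t3, t7}
Sat(lock ∧ ¬valid) = {t3, t7}
Sat((lock ∧ ¬valid) → valid) = {t0, t1, t2, t4, t5, t6, t8}
EG ((lock ∧ ¬valid) → valid): greatest fixpoint, start Z0 = {t0, t1, t2, t4, t5, t6, t8}, keep only states in Sat with some successor in Z. Z1 = {t1, t2, t4, t5, t6, t8}; fixed.
Sat(EG ((lock ∧ ¬valid) → valid)) = {t1, t2, t4, t5, t6, t8}

{t1, t2, t4, t5, t6, t8}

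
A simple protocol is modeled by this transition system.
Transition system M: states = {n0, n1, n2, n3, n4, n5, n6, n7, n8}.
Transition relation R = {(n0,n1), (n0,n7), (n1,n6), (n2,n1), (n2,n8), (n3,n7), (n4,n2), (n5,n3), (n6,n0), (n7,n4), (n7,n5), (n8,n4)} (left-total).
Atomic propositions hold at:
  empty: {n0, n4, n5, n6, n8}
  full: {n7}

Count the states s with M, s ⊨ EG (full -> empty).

6

Sat(full -> empty) = {n0, n1, n2, n3, n4, n5, n6, n8}
EG (full -> empty): greatest fixpoint, start Z0 = {n0, n1, n2, n3, n4, n5, n6, n8}, keep only states in Sat with some successor in Z. Z1 = {n0, n1, n2, n4, n5, n6, n8}; Z2 = {n0, n1, n2, n4, n6, n8}; fixed.
Sat(EG (full -> empty)) = {n0, n1, n2, n4, n6, n8}
|Sat(EG (full -> empty))| = |{n0, n1, n2, n4, n6, n8}| = 6.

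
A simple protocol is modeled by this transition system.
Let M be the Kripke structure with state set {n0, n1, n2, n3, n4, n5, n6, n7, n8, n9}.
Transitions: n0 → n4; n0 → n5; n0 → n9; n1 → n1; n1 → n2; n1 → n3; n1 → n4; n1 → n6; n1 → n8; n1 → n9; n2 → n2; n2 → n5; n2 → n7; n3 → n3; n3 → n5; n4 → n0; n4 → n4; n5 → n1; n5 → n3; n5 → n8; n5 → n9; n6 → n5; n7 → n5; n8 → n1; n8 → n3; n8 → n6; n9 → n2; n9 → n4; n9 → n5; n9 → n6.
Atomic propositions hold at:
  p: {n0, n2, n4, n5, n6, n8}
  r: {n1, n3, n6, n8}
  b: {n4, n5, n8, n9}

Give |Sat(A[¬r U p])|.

8

Sat(¬r) = {n0, n2, n4, n5, n7, n9}
A[¬r U p]: least fixpoint, start Z0 = Sat(p) = {n0, n2, n4, n5, n6, n8}, add states in Sat(¬r) with every successor in Z. Z1 = {n0, n2, n4, n5, n6, n7, n8, n9}; fixed.
Sat(A[¬r U p]) = {n0, n2, n4, n5, n6, n7, n8, n9}
|Sat(A[¬r U p])| = |{n0, n2, n4, n5, n6, n7, n8, n9}| = 8.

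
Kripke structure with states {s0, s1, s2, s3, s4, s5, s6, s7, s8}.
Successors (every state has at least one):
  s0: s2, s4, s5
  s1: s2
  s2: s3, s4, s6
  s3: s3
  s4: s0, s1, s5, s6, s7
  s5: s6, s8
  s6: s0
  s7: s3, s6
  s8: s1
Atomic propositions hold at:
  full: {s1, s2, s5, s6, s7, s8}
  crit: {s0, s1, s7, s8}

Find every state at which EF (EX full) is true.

Sat(EX full) = {s : some successor in {s1, s2, s5, s6, s7, s8}} = {s0, s1, s2, s4, s5, s7, s8}
EF (EX full): least fixpoint, start Z0 = {s0, s1, s2, s4, s5, s7, s8}, add states with some successor in Z. Z1 = {s0, s1, s2, s4, s5, s6, s7, s8}; fixed.
Sat(EF (EX full)) = {s0, s1, s2, s4, s5, s6, s7, s8}

{s0, s1, s2, s4, s5, s6, s7, s8}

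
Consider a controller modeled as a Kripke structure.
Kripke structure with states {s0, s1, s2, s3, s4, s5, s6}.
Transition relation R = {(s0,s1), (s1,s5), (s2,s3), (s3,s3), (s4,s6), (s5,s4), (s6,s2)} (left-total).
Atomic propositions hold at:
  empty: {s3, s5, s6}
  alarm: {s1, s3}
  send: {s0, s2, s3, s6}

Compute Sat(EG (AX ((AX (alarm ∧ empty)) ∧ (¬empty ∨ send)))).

Sat(alarm ∧ empty) = {s3}
Sat(AX (alarm ∧ empty)) = {s : every successor in {s3}} = {s2, s3}
Sat(¬empty) = {s0, s1, s2, s4}
Sat(¬empty ∨ send) = {s0, s1, s2, s3, s4, s6}
Sat((AX (alarm ∧ empty)) ∧ (¬empty ∨ send)) = {s2, s3}
Sat(AX ((AX (alarm ∧ empty)) ∧ (¬empty ∨ send))) = {s : every successor in {s2, s3}} = {s2, s3, s6}
EG (AX ((AX (alarm ∧ empty)) ∧ (¬empty ∨ send))): greatest fixpoint, start Z0 = {s2, s3, s6}, keep only states in Sat with some successor in Z. Already a fixed point.
Sat(EG (AX ((AX (alarm ∧ empty)) ∧ (¬empty ∨ send)))) = {s2, s3, s6}

{s2, s3, s6}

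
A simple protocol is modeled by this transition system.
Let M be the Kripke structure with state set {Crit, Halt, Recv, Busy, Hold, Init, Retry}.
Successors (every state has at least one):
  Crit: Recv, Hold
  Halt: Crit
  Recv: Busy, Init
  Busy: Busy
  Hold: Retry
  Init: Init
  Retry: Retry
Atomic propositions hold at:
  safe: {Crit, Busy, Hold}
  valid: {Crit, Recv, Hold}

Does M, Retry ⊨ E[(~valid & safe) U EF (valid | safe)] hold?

No

Sat(~valid) = {Halt, Busy, Init, Retry}
Sat(~valid & safe) = {Busy}
Sat(valid | safe) = {Crit, Recv, Busy, Hold}
EF (valid | safe): least fixpoint, start Z0 = {Crit, Recv, Busy, Hold}, add states with some successor in Z. Z1 = {Crit, Halt, Recv, Busy, Hold}; fixed.
Sat(EF (valid | safe)) = {Crit, Halt, Recv, Busy, Hold}
E[(~valid & safe) U EF (valid | safe)]: least fixpoint, start Z0 = Sat(EF (valid | safe)) = {Crit, Halt, Recv, Busy, Hold}, add states in Sat(~valid & safe) with some successor in Z. Already a fixed point.
Sat(E[(~valid & safe) U EF (valid | safe)]) = {Crit, Halt, Recv, Busy, Hold}
Retry ∉ Sat(E[(~valid & safe) U EF (valid | safe)]) = {Crit, Halt, Recv, Busy, Hold}, so the formula does not hold at Retry.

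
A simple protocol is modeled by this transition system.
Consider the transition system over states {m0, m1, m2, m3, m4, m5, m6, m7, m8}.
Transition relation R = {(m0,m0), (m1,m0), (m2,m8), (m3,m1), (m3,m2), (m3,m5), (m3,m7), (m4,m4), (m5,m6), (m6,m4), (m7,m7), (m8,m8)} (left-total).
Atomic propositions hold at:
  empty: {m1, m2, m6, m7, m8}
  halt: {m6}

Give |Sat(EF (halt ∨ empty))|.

Sat(halt ∨ empty) = {m1, m2, m6, m7, m8}
EF (halt ∨ empty): least fixpoint, start Z0 = {m1, m2, m6, m7, m8}, add states with some successor in Z. Z1 = {m1, m2, m3, m5, m6, m7, m8}; fixed.
Sat(EF (halt ∨ empty)) = {m1, m2, m3, m5, m6, m7, m8}
|Sat(EF (halt ∨ empty))| = |{m1, m2, m3, m5, m6, m7, m8}| = 7.

7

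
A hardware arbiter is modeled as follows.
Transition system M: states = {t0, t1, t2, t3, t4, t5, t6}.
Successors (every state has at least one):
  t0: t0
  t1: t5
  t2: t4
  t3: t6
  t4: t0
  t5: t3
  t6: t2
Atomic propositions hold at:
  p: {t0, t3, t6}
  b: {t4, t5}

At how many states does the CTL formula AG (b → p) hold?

1

Sat(b → p) = {t0, t1, t2, t3, t6}
AG (b → p): greatest fixpoint, start Z0 = {t0, t1, t2, t3, t6}, keep only states in Sat with every successor in Z. Z1 = {t0, t3, t6}; Z2 = {t0, t3}; Z3 = {t0}; fixed.
Sat(AG (b → p)) = {t0}
|Sat(AG (b → p))| = |{t0}| = 1.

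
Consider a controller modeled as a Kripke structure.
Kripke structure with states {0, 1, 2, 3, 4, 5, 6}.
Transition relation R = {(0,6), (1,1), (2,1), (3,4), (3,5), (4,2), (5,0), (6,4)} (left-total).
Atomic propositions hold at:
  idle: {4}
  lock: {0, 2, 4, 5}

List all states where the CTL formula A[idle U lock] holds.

{0, 2, 4, 5}

A[idle U lock]: least fixpoint, start Z0 = Sat(lock) = {0, 2, 4, 5}, add states in Sat(idle) with every successor in Z. Already a fixed point.
Sat(A[idle U lock]) = {0, 2, 4, 5}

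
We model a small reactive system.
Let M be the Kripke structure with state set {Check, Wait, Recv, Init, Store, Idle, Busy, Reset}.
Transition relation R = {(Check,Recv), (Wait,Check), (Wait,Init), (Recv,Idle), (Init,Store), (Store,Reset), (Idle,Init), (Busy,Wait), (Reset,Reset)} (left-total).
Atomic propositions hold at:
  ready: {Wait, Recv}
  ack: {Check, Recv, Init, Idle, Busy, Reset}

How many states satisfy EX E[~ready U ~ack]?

Sat(~ready) = {Check, Init, Store, Idle, Busy, Reset}
Sat(~ack) = {Wait, Store}
E[~ready U ~ack]: least fixpoint, start Z0 = Sat(~ack) = {Wait, Store}, add states in Sat(~ready) with some successor in Z. Z1 = {Wait, Init, Store, Busy}; Z2 = {Wait, Init, Store, Idle, Busy}; fixed.
Sat(E[~ready U ~ack]) = {Wait, Init, Store, Idle, Busy}
Sat(EX E[~ready U ~ack]) = {s : some successor in {Wait, Init, Store, Idle, Busy}} = {Wait, Recv, Init, Idle, Busy}
|Sat(EX E[~ready U ~ack])| = |{Wait, Recv, Init, Idle, Busy}| = 5.

5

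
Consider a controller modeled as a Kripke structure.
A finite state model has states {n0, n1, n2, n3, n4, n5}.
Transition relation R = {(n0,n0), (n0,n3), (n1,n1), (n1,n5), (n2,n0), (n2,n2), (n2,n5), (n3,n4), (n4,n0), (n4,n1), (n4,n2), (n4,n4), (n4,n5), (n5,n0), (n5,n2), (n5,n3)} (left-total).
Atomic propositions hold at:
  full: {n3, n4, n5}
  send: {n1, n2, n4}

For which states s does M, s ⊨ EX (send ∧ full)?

{n3, n4}

Sat(send ∧ full) = {n4}
Sat(EX (send ∧ full)) = {s : some successor in {n4}} = {n3, n4}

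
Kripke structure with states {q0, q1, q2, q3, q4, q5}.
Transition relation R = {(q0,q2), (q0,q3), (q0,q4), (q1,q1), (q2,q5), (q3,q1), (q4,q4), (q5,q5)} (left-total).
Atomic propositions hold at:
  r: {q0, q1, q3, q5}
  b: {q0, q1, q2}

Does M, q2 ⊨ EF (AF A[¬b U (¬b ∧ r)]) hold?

Sat(¬b) = {q3, q4, q5}
Sat(¬b ∧ r) = {q3, q5}
A[¬b U (¬b ∧ r)]: least fixpoint, start Z0 = Sat((¬b ∧ r)) = {q3, q5}, add states in Sat(¬b) with every successor in Z. Already a fixed point.
Sat(A[¬b U (¬b ∧ r)]) = {q3, q5}
AF A[¬b U (¬b ∧ r)]: least fixpoint, start Z0 = {q3, q5}, add states with every successor in Z. Z1 = {q2, q3, q5}; fixed.
Sat(AF A[¬b U (¬b ∧ r)]) = {q2, q3, q5}
EF (AF A[¬b U (¬b ∧ r)]): least fixpoint, start Z0 = {q2, q3, q5}, add states with some successor in Z. Z1 = {q0, q2, q3, q5}; fixed.
Sat(EF (AF A[¬b U (¬b ∧ r)])) = {q0, q2, q3, q5}
q2 ∈ Sat(EF (AF A[¬b U (¬b ∧ r)])) = {q0, q2, q3, q5}, so the formula holds at q2.

Yes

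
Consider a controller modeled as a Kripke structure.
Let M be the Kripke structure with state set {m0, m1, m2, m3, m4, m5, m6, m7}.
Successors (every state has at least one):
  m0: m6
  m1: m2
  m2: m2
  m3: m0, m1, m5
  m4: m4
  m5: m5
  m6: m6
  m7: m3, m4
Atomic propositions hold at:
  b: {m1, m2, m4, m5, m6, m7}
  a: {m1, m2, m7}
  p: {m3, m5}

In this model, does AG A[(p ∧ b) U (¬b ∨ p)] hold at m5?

Yes

Sat(p ∧ b) = {m5}
Sat(¬b) = {m0, m3}
Sat(¬b ∨ p) = {m0, m3, m5}
A[(p ∧ b) U (¬b ∨ p)]: least fixpoint, start Z0 = Sat((¬b ∨ p)) = {m0, m3, m5}, add states in Sat(p ∧ b) with every successor in Z. Already a fixed point.
Sat(A[(p ∧ b) U (¬b ∨ p)]) = {m0, m3, m5}
AG A[(p ∧ b) U (¬b ∨ p)]: greatest fixpoint, start Z0 = {m0, m3, m5}, keep only states in Sat with every successor in Z. Z1 = {m5}; fixed.
Sat(AG A[(p ∧ b) U (¬b ∨ p)]) = {m5}
m5 ∈ Sat(AG A[(p ∧ b) U (¬b ∨ p)]) = {m5}, so the formula holds at m5.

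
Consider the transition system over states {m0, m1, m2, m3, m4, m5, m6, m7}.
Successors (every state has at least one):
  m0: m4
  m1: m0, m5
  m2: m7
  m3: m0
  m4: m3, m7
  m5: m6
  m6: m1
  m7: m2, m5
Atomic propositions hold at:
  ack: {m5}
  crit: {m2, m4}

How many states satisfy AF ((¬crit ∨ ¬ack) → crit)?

Sat(¬crit) = {m0, m1, m3, m5, m6, m7}
Sat(¬ack) = {m0, m1, m2, m3, m4, m6, m7}
Sat(¬crit ∨ ¬ack) = {m0, m1, m2, m3, m4, m5, m6, m7}
Sat((¬crit ∨ ¬ack) → crit) = {m2, m4}
AF ((¬crit ∨ ¬ack) → crit): least fixpoint, start Z0 = {m2, m4}, add states with every successor in Z. Z1 = {m0, m2, m4}; Z2 = {m0, m2, m3, m4}; fixed.
Sat(AF ((¬crit ∨ ¬ack) → crit)) = {m0, m2, m3, m4}
|Sat(AF ((¬crit ∨ ¬ack) → crit))| = |{m0, m2, m3, m4}| = 4.

4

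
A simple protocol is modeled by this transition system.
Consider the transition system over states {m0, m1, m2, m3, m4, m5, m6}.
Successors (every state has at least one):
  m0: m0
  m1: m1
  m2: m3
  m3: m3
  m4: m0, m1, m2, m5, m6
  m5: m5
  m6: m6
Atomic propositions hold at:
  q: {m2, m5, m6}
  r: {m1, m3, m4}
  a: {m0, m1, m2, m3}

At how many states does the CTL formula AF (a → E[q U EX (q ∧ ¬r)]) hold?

3

Sat(¬r) = {m0, m2, m5, m6}
Sat(q ∧ ¬r) = {m2, m5, m6}
Sat(EX (q ∧ ¬r)) = {s : some successor in {m2, m5, m6}} = {m4, m5, m6}
E[q U EX (q ∧ ¬r)]: least fixpoint, start Z0 = Sat(EX (q ∧ ¬r)) = {m4, m5, m6}, add states in Sat(q) with some successor in Z. Already a fixed point.
Sat(E[q U EX (q ∧ ¬r)]) = {m4, m5, m6}
Sat(a → E[q U EX (q ∧ ¬r)]) = {m4, m5, m6}
AF (a → E[q U EX (q ∧ ¬r)]): least fixpoint, start Z0 = {m4, m5, m6}, add states with every successor in Z. Already a fixed point.
Sat(AF (a → E[q U EX (q ∧ ¬r)])) = {m4, m5, m6}
|Sat(AF (a → E[q U EX (q ∧ ¬r)]))| = |{m4, m5, m6}| = 3.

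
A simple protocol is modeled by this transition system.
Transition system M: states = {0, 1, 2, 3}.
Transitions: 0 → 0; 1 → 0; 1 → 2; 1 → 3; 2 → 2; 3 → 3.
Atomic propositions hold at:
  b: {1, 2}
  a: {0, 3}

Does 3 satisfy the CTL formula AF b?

No

AF b: least fixpoint, start Z0 = {1, 2}, add states with every successor in Z. Already a fixed point.
Sat(AF b) = {1, 2}
3 ∉ Sat(AF b) = {1, 2}, so the formula does not hold at 3.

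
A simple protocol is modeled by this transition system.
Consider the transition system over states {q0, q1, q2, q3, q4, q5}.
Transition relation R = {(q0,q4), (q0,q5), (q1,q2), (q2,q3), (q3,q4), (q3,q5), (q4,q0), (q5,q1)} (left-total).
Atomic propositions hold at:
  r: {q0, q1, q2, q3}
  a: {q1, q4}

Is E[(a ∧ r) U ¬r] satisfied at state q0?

Sat(a ∧ r) = {q1}
Sat(¬r) = {q4, q5}
E[(a ∧ r) U ¬r]: least fixpoint, start Z0 = Sat(¬r) = {q4, q5}, add states in Sat(a ∧ r) with some successor in Z. Already a fixed point.
Sat(E[(a ∧ r) U ¬r]) = {q4, q5}
q0 ∉ Sat(E[(a ∧ r) U ¬r]) = {q4, q5}, so the formula does not hold at q0.

No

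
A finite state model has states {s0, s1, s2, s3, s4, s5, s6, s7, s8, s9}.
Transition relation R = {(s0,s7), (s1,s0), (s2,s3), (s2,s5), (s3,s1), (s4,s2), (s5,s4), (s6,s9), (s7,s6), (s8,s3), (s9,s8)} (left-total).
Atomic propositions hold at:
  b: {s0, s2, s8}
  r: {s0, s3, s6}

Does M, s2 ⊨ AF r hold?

AF r: least fixpoint, start Z0 = {s0, s3, s6}, add states with every successor in Z. Z1 = {s0, s1, s3, s6, s7, s8}; Z2 = {s0, s1, s3, s6, s7, s8, s9}; fixed.
Sat(AF r) = {s0, s1, s3, s6, s7, s8, s9}
s2 ∉ Sat(AF r) = {s0, s1, s3, s6, s7, s8, s9}, so the formula does not hold at s2.

No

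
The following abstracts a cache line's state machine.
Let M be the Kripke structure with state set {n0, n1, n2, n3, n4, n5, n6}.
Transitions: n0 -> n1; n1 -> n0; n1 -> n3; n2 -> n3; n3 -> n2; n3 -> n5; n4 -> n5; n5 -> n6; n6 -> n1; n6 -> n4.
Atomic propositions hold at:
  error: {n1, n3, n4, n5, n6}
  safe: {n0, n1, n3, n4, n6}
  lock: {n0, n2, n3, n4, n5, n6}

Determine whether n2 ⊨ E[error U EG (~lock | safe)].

Sat(~lock) = {n1}
Sat(~lock | safe) = {n0, n1, n3, n4, n6}
EG (~lock | safe): greatest fixpoint, start Z0 = {n0, n1, n3, n4, n6}, keep only states in Sat with some successor in Z. Z1 = {n0, n1, n6}; fixed.
Sat(EG (~lock | safe)) = {n0, n1, n6}
E[error U EG (~lock | safe)]: least fixpoint, start Z0 = Sat(EG (~lock | safe)) = {n0, n1, n6}, add states in Sat(error) with some successor in Z. Z1 = {n0, n1, n5, n6}; Z2 = {n0, n1, n3, n4, n5, n6}; fixed.
Sat(E[error U EG (~lock | safe)]) = {n0, n1, n3, n4, n5, n6}
n2 ∉ Sat(E[error U EG (~lock | safe)]) = {n0, n1, n3, n4, n5, n6}, so the formula does not hold at n2.

No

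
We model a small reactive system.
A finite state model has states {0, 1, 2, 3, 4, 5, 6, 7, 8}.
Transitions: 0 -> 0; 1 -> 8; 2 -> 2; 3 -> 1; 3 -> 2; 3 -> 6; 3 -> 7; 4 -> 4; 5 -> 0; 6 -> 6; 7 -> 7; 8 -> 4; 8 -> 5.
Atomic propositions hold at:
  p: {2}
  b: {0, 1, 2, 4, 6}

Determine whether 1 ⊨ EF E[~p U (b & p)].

Sat(~p) = {0, 1, 3, 4, 5, 6, 7, 8}
Sat(b & p) = {2}
E[~p U (b & p)]: least fixpoint, start Z0 = Sat((b & p)) = {2}, add states in Sat(~p) with some successor in Z. Z1 = {2, 3}; fixed.
Sat(E[~p U (b & p)]) = {2, 3}
EF E[~p U (b & p)]: least fixpoint, start Z0 = {2, 3}, add states with some successor in Z. Already a fixed point.
Sat(EF E[~p U (b & p)]) = {2, 3}
1 ∉ Sat(EF E[~p U (b & p)]) = {2, 3}, so the formula does not hold at 1.

No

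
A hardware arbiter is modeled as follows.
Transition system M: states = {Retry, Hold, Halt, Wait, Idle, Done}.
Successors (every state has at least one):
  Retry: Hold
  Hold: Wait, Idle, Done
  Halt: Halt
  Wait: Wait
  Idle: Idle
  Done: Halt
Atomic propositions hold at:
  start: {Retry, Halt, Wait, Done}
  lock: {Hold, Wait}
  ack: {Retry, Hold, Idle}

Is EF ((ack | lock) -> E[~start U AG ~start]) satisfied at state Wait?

No

Sat(ack | lock) = {Retry, Hold, Wait, Idle}
Sat(~start) = {Hold, Idle}
AG ~start: greatest fixpoint, start Z0 = {Hold, Idle}, keep only states in Sat with every successor in Z. Z1 = {Idle}; fixed.
Sat(AG ~start) = {Idle}
E[~start U AG ~start]: least fixpoint, start Z0 = Sat(AG ~start) = {Idle}, add states in Sat(~start) with some successor in Z. Z1 = {Hold, Idle}; fixed.
Sat(E[~start U AG ~start]) = {Hold, Idle}
Sat((ack | lock) -> E[~start U AG ~start]) = {Hold, Halt, Idle, Done}
EF ((ack | lock) -> E[~start U AG ~start]): least fixpoint, start Z0 = {Hold, Halt, Idle, Done}, add states with some successor in Z. Z1 = {Retry, Hold, Halt, Idle, Done}; fixed.
Sat(EF ((ack | lock) -> E[~start U AG ~start])) = {Retry, Hold, Halt, Idle, Done}
Wait ∉ Sat(EF ((ack | lock) -> E[~start U AG ~start])) = {Retry, Hold, Halt, Idle, Done}, so the formula does not hold at Wait.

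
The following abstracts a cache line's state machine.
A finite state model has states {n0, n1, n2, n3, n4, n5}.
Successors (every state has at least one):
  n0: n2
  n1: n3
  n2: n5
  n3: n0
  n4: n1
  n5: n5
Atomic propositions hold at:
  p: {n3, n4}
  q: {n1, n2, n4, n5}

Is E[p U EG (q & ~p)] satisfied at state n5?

Sat(~p) = {n0, n1, n2, n5}
Sat(q & ~p) = {n1, n2, n5}
EG (q & ~p): greatest fixpoint, start Z0 = {n1, n2, n5}, keep only states in Sat with some successor in Z. Z1 = {n2, n5}; fixed.
Sat(EG (q & ~p)) = {n2, n5}
E[p U EG (q & ~p)]: least fixpoint, start Z0 = Sat(EG (q & ~p)) = {n2, n5}, add states in Sat(p) with some successor in Z. Already a fixed point.
Sat(E[p U EG (q & ~p)]) = {n2, n5}
n5 ∈ Sat(E[p U EG (q & ~p)]) = {n2, n5}, so the formula holds at n5.

Yes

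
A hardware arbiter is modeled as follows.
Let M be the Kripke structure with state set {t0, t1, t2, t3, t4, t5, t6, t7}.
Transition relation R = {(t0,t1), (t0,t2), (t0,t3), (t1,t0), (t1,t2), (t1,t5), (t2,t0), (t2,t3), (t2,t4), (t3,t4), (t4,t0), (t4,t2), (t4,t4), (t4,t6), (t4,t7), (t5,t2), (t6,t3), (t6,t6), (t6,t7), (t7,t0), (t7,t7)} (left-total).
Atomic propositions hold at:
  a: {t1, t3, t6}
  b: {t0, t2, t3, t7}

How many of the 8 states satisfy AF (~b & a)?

Sat(~b) = {t1, t4, t5, t6}
Sat(~b & a) = {t1, t6}
AF (~b & a): least fixpoint, start Z0 = {t1, t6}, add states with every successor in Z. Already a fixed point.
Sat(AF (~b & a)) = {t1, t6}
|Sat(AF (~b & a))| = |{t1, t6}| = 2.

2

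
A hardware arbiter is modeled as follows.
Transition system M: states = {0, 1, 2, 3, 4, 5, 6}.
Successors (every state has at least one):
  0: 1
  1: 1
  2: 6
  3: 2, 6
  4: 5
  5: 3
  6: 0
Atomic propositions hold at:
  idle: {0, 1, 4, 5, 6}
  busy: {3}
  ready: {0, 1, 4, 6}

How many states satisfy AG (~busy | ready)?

4

Sat(~busy) = {0, 1, 2, 4, 5, 6}
Sat(~busy | ready) = {0, 1, 2, 4, 5, 6}
AG (~busy | ready): greatest fixpoint, start Z0 = {0, 1, 2, 4, 5, 6}, keep only states in Sat with every successor in Z. Z1 = {0, 1, 2, 4, 6}; Z2 = {0, 1, 2, 6}; fixed.
Sat(AG (~busy | ready)) = {0, 1, 2, 6}
|Sat(AG (~busy | ready))| = |{0, 1, 2, 6}| = 4.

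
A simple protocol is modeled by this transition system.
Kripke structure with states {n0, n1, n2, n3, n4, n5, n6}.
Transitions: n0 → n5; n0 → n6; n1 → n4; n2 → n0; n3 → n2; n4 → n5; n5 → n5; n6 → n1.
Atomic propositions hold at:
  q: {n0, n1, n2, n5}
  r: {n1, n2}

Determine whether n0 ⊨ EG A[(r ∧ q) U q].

Sat(r ∧ q) = {n1, n2}
A[(r ∧ q) U q]: least fixpoint, start Z0 = Sat(q) = {n0, n1, n2, n5}, add states in Sat(r ∧ q) with every successor in Z. Already a fixed point.
Sat(A[(r ∧ q) U q]) = {n0, n1, n2, n5}
EG A[(r ∧ q) U q]: greatest fixpoint, start Z0 = {n0, n1, n2, n5}, keep only states in Sat with some successor in Z. Z1 = {n0, n2, n5}; fixed.
Sat(EG A[(r ∧ q) U q]) = {n0, n2, n5}
n0 ∈ Sat(EG A[(r ∧ q) U q]) = {n0, n2, n5}, so the formula holds at n0.

Yes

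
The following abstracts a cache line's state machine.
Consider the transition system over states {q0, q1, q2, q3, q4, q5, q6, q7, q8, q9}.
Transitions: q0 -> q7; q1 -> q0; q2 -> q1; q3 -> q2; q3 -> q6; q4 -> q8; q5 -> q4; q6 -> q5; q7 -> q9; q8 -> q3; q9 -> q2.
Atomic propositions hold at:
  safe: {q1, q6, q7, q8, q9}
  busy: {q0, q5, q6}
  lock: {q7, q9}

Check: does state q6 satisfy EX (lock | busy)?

Yes

Sat(lock | busy) = {q0, q5, q6, q7, q9}
Sat(EX (lock | busy)) = {s : some successor in {q0, q5, q6, q7, q9}} = {q0, q1, q3, q6, q7}
q6 ∈ Sat(EX (lock | busy)) = {q0, q1, q3, q6, q7}, so the formula holds at q6.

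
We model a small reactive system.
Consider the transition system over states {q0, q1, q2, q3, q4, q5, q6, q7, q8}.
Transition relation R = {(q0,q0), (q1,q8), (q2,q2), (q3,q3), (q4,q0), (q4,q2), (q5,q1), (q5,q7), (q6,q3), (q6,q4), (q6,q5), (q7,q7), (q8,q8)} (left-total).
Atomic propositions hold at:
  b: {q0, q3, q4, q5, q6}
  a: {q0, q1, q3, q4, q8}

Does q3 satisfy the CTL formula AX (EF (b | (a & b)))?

Yes

Sat(a & b) = {q0, q3, q4}
Sat(b | (a & b)) = {q0, q3, q4, q5, q6}
EF (b | (a & b)): least fixpoint, start Z0 = {q0, q3, q4, q5, q6}, add states with some successor in Z. Already a fixed point.
Sat(EF (b | (a & b))) = {q0, q3, q4, q5, q6}
Sat(AX (EF (b | (a & b)))) = {s : every successor in {q0, q3, q4, q5, q6}} = {q0, q3, q6}
q3 ∈ Sat(AX (EF (b | (a & b)))) = {q0, q3, q6}, so the formula holds at q3.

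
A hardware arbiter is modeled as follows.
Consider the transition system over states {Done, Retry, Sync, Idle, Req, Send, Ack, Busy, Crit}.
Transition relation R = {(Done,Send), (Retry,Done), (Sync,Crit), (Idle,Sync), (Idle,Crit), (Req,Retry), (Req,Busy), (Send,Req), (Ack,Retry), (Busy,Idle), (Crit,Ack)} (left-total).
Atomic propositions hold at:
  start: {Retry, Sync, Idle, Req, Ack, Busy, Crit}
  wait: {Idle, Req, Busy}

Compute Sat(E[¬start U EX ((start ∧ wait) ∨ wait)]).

Sat(¬start) = {Done, Send}
Sat(start ∧ wait) = {Idle, Req, Busy}
Sat((start ∧ wait) ∨ wait) = {Idle, Req, Busy}
Sat(EX ((start ∧ wait) ∨ wait)) = {s : some successor in {Idle, Req, Busy}} = {Req, Send, Busy}
E[¬start U EX ((start ∧ wait) ∨ wait)]: least fixpoint, start Z0 = Sat(EX ((start ∧ wait) ∨ wait)) = {Req, Send, Busy}, add states in Sat(¬start) with some successor in Z. Z1 = {Done, Req, Send, Busy}; fixed.
Sat(E[¬start U EX ((start ∧ wait) ∨ wait)]) = {Done, Req, Send, Busy}

{Done, Req, Send, Busy}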